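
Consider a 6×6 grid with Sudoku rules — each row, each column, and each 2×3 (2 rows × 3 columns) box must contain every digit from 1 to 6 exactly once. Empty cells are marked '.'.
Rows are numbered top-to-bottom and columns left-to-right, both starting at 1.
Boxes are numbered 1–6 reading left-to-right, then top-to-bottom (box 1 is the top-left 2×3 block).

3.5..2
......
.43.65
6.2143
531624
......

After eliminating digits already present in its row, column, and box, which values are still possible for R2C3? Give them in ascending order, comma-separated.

Row 2 already contains {}.
Column 3 already contains {1, 2, 3, 5}.
Its 2×3 block (box 1) already contains {3, 5}.
Removing those from 1–6 leaves {4, 6} as the candidates for R2C3.

4,6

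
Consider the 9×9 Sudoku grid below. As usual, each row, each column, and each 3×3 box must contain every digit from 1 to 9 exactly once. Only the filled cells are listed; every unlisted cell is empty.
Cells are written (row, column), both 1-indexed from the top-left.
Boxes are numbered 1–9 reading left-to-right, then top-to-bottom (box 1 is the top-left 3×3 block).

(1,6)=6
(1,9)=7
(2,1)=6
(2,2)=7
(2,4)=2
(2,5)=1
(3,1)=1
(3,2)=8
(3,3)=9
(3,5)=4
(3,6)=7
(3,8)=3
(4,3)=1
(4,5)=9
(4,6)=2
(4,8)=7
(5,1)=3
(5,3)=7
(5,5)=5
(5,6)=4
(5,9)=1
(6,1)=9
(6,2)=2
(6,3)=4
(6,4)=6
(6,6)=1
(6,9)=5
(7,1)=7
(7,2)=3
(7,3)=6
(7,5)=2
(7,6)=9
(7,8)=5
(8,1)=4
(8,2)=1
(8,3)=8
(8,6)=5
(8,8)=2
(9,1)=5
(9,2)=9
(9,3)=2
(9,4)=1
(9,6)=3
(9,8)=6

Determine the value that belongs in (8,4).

Row 8 already contains {1, 2, 4, 5, 8}.
Column 4 already contains {1, 2, 6}.
Its 3×3 block (box 8) already contains {1, 2, 3, 5, 9}.
The only value from 1–9 not eliminated is 7, so (8,4) = 7.

7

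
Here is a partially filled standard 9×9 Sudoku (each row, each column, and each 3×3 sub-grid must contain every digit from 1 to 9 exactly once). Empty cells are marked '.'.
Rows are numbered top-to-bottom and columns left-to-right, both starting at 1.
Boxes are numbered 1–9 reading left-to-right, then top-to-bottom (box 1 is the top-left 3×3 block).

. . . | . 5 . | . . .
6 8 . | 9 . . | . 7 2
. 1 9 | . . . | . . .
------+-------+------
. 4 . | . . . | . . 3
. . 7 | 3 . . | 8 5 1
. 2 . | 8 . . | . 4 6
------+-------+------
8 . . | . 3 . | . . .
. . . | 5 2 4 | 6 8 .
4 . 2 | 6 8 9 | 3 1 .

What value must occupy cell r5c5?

Cell r5c5 itself could take any of {4, 6, 9} by direct elimination.
Consider where 4 can go in row 5.
r5c1 is out (column 1 already has a 4).
r5c2 is out (column 2 already has a 4).
r5c6 is out (column 6 already has a 4).
So the only cell in row 5 that can hold 4 is r5c5.
Therefore r5c5 = 4.

4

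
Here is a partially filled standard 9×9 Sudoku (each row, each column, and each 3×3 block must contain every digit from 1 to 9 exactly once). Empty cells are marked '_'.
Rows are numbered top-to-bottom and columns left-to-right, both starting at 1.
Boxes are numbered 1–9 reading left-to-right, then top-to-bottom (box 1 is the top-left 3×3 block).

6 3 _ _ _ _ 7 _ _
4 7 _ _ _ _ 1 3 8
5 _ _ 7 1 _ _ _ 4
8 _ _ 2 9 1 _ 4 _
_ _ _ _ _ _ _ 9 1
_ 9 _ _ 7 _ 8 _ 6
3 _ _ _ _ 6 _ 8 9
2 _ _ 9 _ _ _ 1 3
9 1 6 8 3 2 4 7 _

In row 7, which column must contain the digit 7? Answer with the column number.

Consider where 7 can go in row 7.
r7c2 is out (column 2 already has a 7).
r7c4 is out (column 4 already has a 7).
r7c5 is out (column 5 already has a 7).
r7c7 is out (column 7 already has a 7).
So the only cell in row 7 that can hold 7 is r7c3.
That is column 3.

3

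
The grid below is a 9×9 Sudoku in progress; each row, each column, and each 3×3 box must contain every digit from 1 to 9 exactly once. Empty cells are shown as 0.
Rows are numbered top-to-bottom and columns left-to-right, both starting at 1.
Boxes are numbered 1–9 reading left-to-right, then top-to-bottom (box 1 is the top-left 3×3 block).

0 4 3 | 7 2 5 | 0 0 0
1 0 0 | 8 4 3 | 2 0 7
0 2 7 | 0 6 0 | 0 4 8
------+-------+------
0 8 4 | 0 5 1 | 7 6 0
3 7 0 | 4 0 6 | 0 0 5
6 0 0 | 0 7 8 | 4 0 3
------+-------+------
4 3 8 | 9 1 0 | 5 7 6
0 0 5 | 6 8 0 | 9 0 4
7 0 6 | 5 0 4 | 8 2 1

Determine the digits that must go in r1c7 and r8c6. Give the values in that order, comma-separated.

For r1c7:
  Consider where 6 can go in row 1.
  r1c1 is out (column 1 already has a 6).
  r1c8 is out (column 8 already has a 6).
  r1c9 is out (column 9 already has a 6).
  So the only cell in row 1 that can hold 6 is r1c7.
  So r1c7 = 6.
For r8c6:
  Consider where 7 can go in row 8.
  r8c1 is out (column 1 already has a 7).
  r8c2 is out (column 2 already has a 7).
  r8c8 is out (column 8 already has a 7).
  So the only cell in row 8 that can hold 7 is r8c6.
  So r8c6 = 7.

6,7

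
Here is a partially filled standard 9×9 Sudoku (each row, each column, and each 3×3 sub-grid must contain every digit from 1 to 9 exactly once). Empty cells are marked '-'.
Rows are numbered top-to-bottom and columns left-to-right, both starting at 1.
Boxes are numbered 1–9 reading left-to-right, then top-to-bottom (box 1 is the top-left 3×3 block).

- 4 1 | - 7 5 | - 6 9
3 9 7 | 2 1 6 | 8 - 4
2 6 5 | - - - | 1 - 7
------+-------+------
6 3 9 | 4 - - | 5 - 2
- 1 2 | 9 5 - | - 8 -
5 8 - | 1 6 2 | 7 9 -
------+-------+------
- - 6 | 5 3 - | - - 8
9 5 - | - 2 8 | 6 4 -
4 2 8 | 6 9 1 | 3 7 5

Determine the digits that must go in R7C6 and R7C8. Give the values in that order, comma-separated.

For R7C6:
  Consider where 4 can go in row 7.
  R7C1 is out (column 1 already has a 4).
  R7C2 is out (column 2 already has a 4).
  R7C7 is out (box 9 already has a 4).
  R7C8 is out (column 8 already has a 4).
  So the only cell in row 7 that can hold 4 is R7C6.
  So R7C6 = 4.
For R7C8:
  Consider where 2 can go in column 8.
  R2C8 is out (row 2 already has a 2).
  R3C8 is out (row 3 already has a 2).
  R4C8 is out (row 4 already has a 2).
  So the only cell in column 8 that can hold 2 is R7C8.
  So R7C8 = 2.

4,2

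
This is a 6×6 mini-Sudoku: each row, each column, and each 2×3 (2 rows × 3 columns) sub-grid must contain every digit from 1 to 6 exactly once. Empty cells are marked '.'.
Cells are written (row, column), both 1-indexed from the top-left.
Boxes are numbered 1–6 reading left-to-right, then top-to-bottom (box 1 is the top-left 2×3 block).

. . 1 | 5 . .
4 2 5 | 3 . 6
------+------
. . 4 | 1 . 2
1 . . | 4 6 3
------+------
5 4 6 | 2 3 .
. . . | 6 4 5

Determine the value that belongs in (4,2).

Row 4 already contains {1, 3, 4, 6}.
Column 2 already contains {2, 4}.
Its 2×3 block (box 3) already contains {1, 4}.
The only value from 1–6 not eliminated is 5, so (4,2) = 5.

5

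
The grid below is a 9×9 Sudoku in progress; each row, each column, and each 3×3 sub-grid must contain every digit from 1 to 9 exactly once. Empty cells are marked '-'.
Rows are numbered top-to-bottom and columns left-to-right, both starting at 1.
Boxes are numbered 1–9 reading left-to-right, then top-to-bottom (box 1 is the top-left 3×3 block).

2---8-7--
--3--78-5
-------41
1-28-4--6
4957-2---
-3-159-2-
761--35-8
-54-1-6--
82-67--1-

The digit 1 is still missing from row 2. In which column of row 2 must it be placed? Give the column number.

2

Consider where 1 can go in row 2.
R2C1 is out (column 1 already has a 1).
R2C4 is out (column 4 already has a 1).
R2C5 is out (column 5 already has a 1).
R2C8 is out (column 8 already has a 1).
So the only cell in row 2 that can hold 1 is R2C2.
That is column 2.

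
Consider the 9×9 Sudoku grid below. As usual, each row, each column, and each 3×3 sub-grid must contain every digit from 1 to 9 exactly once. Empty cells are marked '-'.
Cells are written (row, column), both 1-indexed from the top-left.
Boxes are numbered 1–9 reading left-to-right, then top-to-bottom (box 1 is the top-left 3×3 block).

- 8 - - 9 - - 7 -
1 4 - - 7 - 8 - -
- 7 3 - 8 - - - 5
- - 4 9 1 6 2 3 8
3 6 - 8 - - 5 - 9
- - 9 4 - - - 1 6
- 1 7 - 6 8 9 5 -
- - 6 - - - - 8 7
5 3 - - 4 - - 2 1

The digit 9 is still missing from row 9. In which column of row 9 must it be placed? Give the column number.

Consider where 9 can go in row 9.
(9,3) is out (column 3 already has a 9).
(9,4) is out (column 4 already has a 9).
(9,7) is out (column 7 already has a 9).
So the only cell in row 9 that can hold 9 is (9,6).
That is column 6.

6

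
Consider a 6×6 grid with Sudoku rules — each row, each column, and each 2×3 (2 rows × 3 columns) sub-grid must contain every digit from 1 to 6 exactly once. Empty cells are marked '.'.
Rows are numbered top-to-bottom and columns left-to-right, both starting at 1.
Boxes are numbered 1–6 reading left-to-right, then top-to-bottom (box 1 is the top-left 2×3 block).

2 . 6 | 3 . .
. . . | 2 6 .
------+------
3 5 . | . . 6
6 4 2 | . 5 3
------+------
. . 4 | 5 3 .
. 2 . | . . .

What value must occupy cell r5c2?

6

Cell r5c2 itself could take any of {1, 6} by direct elimination.
Consider where 6 can go in column 2.
r1c2 is out (row 1 already has a 6).
r2c2 is out (row 2 already has a 6).
So the only cell in column 2 that can hold 6 is r5c2.
Therefore r5c2 = 6.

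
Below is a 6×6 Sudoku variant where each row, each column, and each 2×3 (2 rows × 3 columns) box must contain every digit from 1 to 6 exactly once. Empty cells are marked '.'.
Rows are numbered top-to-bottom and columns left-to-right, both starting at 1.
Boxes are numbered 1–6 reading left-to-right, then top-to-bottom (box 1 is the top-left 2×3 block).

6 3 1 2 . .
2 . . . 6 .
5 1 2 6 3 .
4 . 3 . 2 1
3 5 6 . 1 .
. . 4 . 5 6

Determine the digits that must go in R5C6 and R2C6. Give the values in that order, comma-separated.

For R5C6:
  Consider where 2 can go in box 6.
  R5C4 is out (column 4 already has a 2).
  R6C4 is out (column 4 already has a 2).
  So the only cell in box 6 that can hold 2 is R5C6.
  So R5C6 = 2.
For R2C6:
  Consider where 3 can go in column 6.
  R1C6 is out (row 1 already has a 3).
  R3C6 is out (row 3 already has a 3).
  R5C6 is out (row 5 already has a 3).
  So the only cell in column 6 that can hold 3 is R2C6.
  So R2C6 = 3.

2,3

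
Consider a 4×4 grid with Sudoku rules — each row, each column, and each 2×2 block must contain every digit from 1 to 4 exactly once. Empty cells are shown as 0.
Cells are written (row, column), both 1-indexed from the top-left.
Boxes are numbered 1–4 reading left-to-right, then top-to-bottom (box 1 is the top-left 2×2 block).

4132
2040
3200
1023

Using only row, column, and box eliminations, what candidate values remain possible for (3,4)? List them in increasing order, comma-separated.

Row 3 already contains {2, 3}.
Column 4 already contains {2, 3}.
Its 2×2 block (box 4) already contains {2, 3}.
Removing those from 1–4 leaves {1, 4} as the candidates for (3,4).

1,4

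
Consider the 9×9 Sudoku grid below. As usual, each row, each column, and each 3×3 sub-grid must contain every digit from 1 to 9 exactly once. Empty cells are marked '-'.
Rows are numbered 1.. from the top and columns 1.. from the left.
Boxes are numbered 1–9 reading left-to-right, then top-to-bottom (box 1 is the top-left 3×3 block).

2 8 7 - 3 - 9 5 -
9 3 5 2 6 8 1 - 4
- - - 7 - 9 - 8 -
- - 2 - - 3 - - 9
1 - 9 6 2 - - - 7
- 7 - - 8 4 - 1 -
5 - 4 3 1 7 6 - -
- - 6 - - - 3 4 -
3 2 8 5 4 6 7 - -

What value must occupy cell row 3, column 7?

2

Row 3 already contains {7, 8, 9}.
Column 7 already contains {1, 3, 6, 7, 9}.
Its 3×3 block (box 3) already contains {1, 4, 5, 8, 9}.
The only value from 1–9 not eliminated is 2, so row 3, column 7 = 2.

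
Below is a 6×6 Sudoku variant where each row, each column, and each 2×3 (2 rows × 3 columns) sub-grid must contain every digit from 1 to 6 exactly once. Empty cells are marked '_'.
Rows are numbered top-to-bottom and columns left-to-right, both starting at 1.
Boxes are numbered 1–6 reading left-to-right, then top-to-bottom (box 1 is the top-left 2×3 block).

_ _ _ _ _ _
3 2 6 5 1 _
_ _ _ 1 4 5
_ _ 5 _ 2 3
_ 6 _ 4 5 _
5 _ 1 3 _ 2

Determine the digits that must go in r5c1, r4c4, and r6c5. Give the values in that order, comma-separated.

2,6,6

For r5c1:
  Row 5 already contains {4, 5, 6}.
  Column 1 already contains {3, 5}.
  Its 2×3 block (box 5) already contains {1, 5, 6}.
  The only value from 1–6 not eliminated is 2, so r5c1 = 2.
For r4c4:
  Row 4 already contains {2, 3, 5}.
  Column 4 already contains {1, 3, 4, 5}.
  Its 2×3 block (box 4) already contains {1, 2, 3, 4, 5}.
  The only value from 1–6 not eliminated is 6, so r4c4 = 6.
For r6c5:
  Row 6 already contains {1, 2, 3, 5}.
  Column 5 already contains {1, 2, 4, 5}.
  Its 2×3 block (box 6) already contains {2, 3, 4, 5}.
  The only value from 1–6 not eliminated is 6, so r6c5 = 6.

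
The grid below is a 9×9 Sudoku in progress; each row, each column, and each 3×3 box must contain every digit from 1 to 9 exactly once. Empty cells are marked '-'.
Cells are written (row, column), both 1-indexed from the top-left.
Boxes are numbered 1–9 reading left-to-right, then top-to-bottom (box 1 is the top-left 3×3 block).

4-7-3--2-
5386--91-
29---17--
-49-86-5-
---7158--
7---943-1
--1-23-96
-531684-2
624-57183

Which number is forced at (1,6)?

9

Row 1 already contains {2, 3, 4, 7}.
Column 6 already contains {1, 3, 4, 5, 6, 7, 8}.
Its 3×3 block (box 2) already contains {1, 3, 6}.
The only value from 1–9 not eliminated is 9, so (1,6) = 9.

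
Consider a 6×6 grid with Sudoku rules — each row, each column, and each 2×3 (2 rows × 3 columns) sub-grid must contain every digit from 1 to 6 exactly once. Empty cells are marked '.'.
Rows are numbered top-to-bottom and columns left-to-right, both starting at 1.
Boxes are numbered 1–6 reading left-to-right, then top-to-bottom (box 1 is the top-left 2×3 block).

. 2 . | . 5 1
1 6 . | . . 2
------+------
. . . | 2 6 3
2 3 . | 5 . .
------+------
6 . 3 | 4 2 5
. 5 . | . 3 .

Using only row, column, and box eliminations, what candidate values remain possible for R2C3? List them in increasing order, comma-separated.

Row 2 already contains {1, 2, 6}.
Column 3 already contains {3}.
Its 2×3 block (box 1) already contains {1, 2, 6}.
Removing those from 1–6 leaves {4, 5} as the candidates for R2C3.

4,5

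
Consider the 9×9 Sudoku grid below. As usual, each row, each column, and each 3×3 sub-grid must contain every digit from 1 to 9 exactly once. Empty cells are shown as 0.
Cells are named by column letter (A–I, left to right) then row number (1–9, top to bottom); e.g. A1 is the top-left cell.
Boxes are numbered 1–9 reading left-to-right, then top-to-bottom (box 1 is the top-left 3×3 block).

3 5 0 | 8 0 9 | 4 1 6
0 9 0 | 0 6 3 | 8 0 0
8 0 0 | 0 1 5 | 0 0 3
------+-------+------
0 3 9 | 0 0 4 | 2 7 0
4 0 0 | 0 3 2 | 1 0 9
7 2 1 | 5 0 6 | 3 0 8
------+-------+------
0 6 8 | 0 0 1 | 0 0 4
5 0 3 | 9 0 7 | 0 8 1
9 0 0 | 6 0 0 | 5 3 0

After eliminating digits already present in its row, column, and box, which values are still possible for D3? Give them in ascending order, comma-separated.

2,4,7

Row 3 already contains {1, 3, 5, 8}.
Column D already contains {5, 6, 8, 9}.
Its 3×3 block (box 2) already contains {1, 3, 5, 6, 8, 9}.
Removing those from 1–9 leaves {2, 4, 7} as the candidates for D3.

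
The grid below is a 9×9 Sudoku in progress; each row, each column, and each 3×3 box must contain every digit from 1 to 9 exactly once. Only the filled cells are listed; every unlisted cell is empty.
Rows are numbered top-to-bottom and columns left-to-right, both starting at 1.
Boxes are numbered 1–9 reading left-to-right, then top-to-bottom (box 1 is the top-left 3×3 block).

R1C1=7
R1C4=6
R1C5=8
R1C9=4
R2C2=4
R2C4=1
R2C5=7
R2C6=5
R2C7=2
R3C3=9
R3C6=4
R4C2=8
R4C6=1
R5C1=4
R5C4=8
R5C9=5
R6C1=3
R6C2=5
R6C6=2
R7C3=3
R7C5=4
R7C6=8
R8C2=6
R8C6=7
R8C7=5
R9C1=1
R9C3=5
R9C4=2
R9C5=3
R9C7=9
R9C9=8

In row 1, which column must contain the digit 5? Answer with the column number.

Consider where 5 can go in row 1.
R1C2 is out (column 2 already has a 5).
R1C3 is out (column 3 already has a 5).
R1C6 is out (column 6 already has a 5).
R1C7 is out (column 7 already has a 5).
So the only cell in row 1 that can hold 5 is R1C8.
That is column 8.

8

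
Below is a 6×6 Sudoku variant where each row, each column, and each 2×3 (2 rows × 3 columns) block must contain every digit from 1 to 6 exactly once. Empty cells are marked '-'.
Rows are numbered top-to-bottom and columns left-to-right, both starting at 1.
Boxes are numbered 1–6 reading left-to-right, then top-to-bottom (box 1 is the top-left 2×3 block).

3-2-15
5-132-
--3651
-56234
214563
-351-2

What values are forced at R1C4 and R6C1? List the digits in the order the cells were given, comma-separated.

For R1C4:
  Row 1 already contains {1, 2, 3, 5}.
  Column 4 already contains {1, 2, 3, 5, 6}.
  Its 2×3 block (box 2) already contains {1, 2, 3, 5}.
  The only value from 1–6 not eliminated is 4, so R1C4 = 4.
For R6C1:
  Row 6 already contains {1, 2, 3, 5}.
  Column 1 already contains {2, 3, 5}.
  Its 2×3 block (box 5) already contains {1, 2, 3, 4, 5}.
  The only value from 1–6 not eliminated is 6, so R6C1 = 6.

4,6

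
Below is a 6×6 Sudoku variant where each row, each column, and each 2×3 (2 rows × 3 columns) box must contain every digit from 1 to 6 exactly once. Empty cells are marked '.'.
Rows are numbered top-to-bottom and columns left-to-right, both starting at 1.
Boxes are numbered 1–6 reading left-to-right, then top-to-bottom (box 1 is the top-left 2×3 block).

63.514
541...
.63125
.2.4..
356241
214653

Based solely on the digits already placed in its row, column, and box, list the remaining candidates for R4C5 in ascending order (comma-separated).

3,6

Row 4 already contains {2, 4}.
Column 5 already contains {1, 2, 4, 5}.
Its 2×3 block (box 4) already contains {1, 2, 4, 5}.
Removing those from 1–6 leaves {3, 6} as the candidates for R4C5.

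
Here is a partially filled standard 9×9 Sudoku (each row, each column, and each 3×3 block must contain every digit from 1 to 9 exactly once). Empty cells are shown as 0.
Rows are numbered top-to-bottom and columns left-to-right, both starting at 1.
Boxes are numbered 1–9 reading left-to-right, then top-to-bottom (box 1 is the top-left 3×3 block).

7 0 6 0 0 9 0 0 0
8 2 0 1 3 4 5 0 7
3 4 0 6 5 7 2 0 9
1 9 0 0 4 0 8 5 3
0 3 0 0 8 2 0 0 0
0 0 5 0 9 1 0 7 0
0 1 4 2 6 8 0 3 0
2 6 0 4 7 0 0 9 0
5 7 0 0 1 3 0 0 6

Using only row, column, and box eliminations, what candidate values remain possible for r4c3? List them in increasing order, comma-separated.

2,7

Row 4 already contains {1, 3, 4, 5, 8, 9}.
Column 3 already contains {4, 5, 6}.
Its 3×3 block (box 4) already contains {1, 3, 5, 9}.
Removing those from 1–9 leaves {2, 7} as the candidates for r4c3.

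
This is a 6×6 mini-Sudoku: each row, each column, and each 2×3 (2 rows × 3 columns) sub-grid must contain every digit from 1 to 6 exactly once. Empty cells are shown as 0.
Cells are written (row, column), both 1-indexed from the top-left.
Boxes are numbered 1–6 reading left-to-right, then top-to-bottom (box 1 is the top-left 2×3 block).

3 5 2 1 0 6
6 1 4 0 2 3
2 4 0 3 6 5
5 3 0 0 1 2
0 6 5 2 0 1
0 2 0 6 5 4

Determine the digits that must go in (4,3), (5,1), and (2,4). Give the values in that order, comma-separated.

For (4,3):
  Row 4 already contains {1, 2, 3, 5}.
  Column 3 already contains {2, 4, 5}.
  Its 2×3 block (box 3) already contains {2, 3, 4, 5}.
  The only value from 1–6 not eliminated is 6, so (4,3) = 6.
For (5,1):
  Row 5 already contains {1, 2, 5, 6}.
  Column 1 already contains {2, 3, 5, 6}.
  Its 2×3 block (box 5) already contains {2, 5, 6}.
  The only value from 1–6 not eliminated is 4, so (5,1) = 4.
For (2,4):
  Row 2 already contains {1, 2, 3, 4, 6}.
  Column 4 already contains {1, 2, 3, 6}.
  Its 2×3 block (box 2) already contains {1, 2, 3, 6}.
  The only value from 1–6 not eliminated is 5, so (2,4) = 5.

6,4,5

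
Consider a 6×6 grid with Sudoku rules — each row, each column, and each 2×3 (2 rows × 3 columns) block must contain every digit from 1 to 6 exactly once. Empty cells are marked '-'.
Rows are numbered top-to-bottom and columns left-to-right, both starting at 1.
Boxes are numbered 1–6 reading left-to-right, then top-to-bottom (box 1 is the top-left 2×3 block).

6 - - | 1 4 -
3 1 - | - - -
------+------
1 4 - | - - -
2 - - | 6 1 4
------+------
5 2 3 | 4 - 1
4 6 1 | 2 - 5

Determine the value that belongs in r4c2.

Cell r4c2 itself could take any of {3, 5} by direct elimination.
Consider where 3 can go in box 3.
r3c3 is out (column 3 already has a 3).
r4c3 is out (column 3 already has a 3).
So the only cell in box 3 that can hold 3 is r4c2.
Therefore r4c2 = 3.

3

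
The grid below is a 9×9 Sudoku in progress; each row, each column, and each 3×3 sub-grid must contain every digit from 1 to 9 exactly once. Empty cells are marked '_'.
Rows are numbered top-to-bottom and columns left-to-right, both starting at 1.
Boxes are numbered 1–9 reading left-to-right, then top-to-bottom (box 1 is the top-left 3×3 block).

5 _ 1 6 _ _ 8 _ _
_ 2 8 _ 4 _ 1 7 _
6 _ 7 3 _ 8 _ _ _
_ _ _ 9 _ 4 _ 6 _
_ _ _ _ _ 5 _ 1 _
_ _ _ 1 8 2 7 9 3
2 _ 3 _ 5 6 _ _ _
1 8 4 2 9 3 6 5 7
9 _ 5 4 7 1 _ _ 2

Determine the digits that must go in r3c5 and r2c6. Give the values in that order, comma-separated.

1,9

For r3c5:
  Consider where 1 can go in box 2.
  r1c5 is out (row 1 already has a 1).
  r1c6 is out (row 1 already has a 1).
  r2c4 is out (row 2 already has a 1).
  r2c6 is out (row 2 already has a 1).
  So the only cell in box 2 that can hold 1 is r3c5.
  So r3c5 = 1.
For r2c6:
  Row 2 already contains {1, 2, 4, 7, 8}.
  Column 6 already contains {1, 2, 3, 4, 5, 6, 8}.
  Its 3×3 block (box 2) already contains {3, 4, 6, 8}.
  The only value from 1–9 not eliminated is 9, so r2c6 = 9.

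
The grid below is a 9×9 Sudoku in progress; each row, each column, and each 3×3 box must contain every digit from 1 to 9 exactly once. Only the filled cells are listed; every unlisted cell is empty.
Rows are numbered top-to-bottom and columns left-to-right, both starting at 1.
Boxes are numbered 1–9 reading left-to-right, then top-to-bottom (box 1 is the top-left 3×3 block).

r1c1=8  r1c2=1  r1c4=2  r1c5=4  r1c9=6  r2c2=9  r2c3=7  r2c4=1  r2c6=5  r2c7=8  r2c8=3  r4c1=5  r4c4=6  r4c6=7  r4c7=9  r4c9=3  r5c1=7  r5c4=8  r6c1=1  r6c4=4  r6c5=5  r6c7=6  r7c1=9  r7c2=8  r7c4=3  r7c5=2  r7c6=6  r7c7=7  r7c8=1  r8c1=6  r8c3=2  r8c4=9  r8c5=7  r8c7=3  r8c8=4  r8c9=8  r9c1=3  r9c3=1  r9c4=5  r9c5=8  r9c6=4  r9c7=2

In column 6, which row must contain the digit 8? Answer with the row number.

Consider where 8 can go in column 6.
r1c6 is out (row 1 already has a 8).
r5c6 is out (row 5 already has a 8).
r6c6 is out (box 5 already has a 8).
r8c6 is out (row 8 already has a 8).
So the only cell in column 6 that can hold 8 is r3c6.
That is row 3.

3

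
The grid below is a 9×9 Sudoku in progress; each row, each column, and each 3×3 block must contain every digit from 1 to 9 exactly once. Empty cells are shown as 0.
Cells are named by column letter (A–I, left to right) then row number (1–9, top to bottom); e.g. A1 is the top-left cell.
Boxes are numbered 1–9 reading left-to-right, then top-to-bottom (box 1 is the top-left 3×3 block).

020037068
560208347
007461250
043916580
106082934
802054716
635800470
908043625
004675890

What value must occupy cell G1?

1

Row 1 already contains {2, 3, 6, 7, 8}.
Column G already contains {2, 3, 4, 5, 6, 7, 8, 9}.
Its 3×3 block (box 3) already contains {2, 3, 4, 5, 6, 7, 8}.
The only value from 1–9 not eliminated is 1, so G1 = 1.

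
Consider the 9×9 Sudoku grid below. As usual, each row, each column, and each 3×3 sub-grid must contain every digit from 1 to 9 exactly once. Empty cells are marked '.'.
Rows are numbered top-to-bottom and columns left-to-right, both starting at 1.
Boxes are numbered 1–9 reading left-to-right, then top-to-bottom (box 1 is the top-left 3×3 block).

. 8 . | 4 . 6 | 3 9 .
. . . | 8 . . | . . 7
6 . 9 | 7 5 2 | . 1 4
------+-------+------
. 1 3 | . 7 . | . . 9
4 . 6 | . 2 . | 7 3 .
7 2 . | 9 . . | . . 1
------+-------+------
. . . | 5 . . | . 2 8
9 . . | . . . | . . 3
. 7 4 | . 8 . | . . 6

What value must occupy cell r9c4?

3

Cell r9c4 itself could take any of {1, 2, 3} by direct elimination.
Consider where 3 can go in column 4.
r4c4 is out (row 4 already has a 3).
r5c4 is out (row 5 already has a 3).
r8c4 is out (row 8 already has a 3).
So the only cell in column 4 that can hold 3 is r9c4.
Therefore r9c4 = 3.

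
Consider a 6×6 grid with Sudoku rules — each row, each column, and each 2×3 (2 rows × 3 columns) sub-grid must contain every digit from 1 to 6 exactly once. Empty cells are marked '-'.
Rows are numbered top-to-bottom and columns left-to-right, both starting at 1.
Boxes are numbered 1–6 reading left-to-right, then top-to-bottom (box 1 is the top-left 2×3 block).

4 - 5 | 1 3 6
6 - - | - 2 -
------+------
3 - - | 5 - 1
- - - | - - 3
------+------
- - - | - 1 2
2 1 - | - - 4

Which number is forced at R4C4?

Cell R4C4 itself could take any of {2, 4, 6} by direct elimination.
Consider where 2 can go in box 4.
R3C5 is out (column 5 already has a 2).
R4C5 is out (column 5 already has a 2).
So the only cell in box 4 that can hold 2 is R4C4.
Therefore R4C4 = 2.

2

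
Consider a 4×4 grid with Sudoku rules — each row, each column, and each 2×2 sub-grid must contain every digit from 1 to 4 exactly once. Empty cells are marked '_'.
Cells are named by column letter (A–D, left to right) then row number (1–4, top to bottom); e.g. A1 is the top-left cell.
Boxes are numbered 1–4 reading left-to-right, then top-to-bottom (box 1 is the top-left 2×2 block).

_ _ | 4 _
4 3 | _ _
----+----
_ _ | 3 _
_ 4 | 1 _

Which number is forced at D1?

3

Cell D1 itself could take any of {1, 2, 3} by direct elimination.
Consider where 3 can go in row 1.
A1 is out (box 1 already has a 3).
B1 is out (column B already has a 3).
So the only cell in row 1 that can hold 3 is D1.
Therefore D1 = 3.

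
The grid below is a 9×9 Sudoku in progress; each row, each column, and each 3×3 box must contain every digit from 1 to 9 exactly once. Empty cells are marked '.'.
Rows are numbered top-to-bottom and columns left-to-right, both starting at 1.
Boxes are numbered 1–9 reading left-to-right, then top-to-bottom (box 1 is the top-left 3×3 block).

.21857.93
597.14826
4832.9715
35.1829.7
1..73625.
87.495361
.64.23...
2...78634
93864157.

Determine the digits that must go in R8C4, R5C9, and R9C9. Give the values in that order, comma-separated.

For R8C4:
  Consider where 9 can go in row 8.
  R8C2 is out (column 2 already has a 9).
  R8C3 is out (box 7 already has a 9).
  So the only cell in row 8 that can hold 9 is R8C4.
  So R8C4 = 9.
For R5C9:
  Row 5 already contains {1, 2, 3, 5, 6, 7}.
  Column 9 already contains {1, 3, 4, 5, 6, 7}.
  Its 3×3 block (box 6) already contains {1, 2, 3, 5, 6, 7, 9}.
  The only value from 1–9 not eliminated is 8, so R5C9 = 8.
For R9C9:
  Row 9 already contains {1, 3, 4, 5, 6, 7, 8, 9}.
  Column 9 already contains {1, 3, 4, 5, 6, 7}.
  Its 3×3 block (box 9) already contains {3, 4, 5, 6, 7}.
  The only value from 1–9 not eliminated is 2, so R9C9 = 2.

9,8,2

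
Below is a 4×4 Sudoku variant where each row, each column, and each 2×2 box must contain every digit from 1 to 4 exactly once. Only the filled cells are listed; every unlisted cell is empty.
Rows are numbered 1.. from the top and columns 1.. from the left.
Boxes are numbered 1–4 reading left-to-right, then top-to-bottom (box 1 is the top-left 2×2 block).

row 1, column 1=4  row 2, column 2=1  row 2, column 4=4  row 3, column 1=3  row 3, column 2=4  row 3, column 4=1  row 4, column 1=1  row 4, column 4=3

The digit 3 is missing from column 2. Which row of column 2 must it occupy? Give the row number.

1

Consider where 3 can go in column 2.
row 4, column 2 is out (row 4 already has a 3).
So the only cell in column 2 that can hold 3 is row 1, column 2.
That is row 1.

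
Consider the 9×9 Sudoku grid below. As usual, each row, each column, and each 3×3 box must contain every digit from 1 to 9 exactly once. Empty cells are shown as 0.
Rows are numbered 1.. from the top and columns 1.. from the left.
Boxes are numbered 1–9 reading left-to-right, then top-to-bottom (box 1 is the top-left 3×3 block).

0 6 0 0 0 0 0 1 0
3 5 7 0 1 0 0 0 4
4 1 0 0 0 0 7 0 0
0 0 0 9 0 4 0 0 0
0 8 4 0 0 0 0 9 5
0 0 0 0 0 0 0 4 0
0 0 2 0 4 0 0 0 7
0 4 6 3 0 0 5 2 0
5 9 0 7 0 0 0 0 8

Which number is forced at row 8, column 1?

7

Cell row 8, column 1 itself could take any of {1, 7, 8} by direct elimination.
Consider where 7 can go in row 8.
row 8, column 5 is out (box 8 already has a 7).
row 8, column 6 is out (box 8 already has a 7).
row 8, column 9 is out (column 9 already has a 7).
So the only cell in row 8 that can hold 7 is row 8, column 1.
Therefore row 8, column 1 = 7.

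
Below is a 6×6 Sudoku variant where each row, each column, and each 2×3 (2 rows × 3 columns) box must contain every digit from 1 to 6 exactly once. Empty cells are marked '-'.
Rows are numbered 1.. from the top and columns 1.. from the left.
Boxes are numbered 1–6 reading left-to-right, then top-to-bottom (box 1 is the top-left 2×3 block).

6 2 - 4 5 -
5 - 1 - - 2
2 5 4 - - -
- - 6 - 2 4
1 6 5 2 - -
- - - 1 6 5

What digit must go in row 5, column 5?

Cell row 5, column 5 itself could take any of {3, 4} by direct elimination.
Consider where 4 can go in box 6.
row 5, column 6 is out (column 6 already has a 4).
So the only cell in box 6 that can hold 4 is row 5, column 5.
Therefore row 5, column 5 = 4.

4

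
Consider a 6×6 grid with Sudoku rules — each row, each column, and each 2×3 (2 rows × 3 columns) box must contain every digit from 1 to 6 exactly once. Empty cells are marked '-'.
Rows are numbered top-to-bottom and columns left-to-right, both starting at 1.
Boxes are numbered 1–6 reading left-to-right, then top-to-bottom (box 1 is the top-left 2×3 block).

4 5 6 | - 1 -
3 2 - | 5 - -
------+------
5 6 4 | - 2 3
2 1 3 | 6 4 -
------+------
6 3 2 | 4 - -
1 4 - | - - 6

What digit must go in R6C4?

2

Cell R6C4 itself could take any of {2, 3} by direct elimination.
Consider where 2 can go in row 6.
R6C3 is out (column 3 already has a 2).
R6C5 is out (column 5 already has a 2).
So the only cell in row 6 that can hold 2 is R6C4.
Therefore R6C4 = 2.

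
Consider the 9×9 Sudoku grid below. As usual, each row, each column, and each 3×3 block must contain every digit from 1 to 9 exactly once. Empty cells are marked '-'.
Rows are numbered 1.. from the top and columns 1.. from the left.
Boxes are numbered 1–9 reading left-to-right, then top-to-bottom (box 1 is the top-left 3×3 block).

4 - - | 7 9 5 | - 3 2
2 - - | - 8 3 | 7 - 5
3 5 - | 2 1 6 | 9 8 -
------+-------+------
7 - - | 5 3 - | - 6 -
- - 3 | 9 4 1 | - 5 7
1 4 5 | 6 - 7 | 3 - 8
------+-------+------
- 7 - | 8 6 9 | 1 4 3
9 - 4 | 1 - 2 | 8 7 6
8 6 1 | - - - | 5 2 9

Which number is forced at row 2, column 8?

Row 2 already contains {2, 3, 5, 7, 8}.
Column 8 already contains {2, 3, 4, 5, 6, 7, 8}.
Its 3×3 block (box 3) already contains {2, 3, 5, 7, 8, 9}.
The only value from 1–9 not eliminated is 1, so row 2, column 8 = 1.

1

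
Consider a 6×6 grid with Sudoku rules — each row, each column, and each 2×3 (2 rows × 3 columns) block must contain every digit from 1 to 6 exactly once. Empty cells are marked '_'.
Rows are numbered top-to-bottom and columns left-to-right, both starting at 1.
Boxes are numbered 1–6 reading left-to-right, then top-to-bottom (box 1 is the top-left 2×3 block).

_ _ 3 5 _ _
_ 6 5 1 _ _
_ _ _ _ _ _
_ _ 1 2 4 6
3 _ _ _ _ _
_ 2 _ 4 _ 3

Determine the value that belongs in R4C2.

3

Cell R4C2 itself could take any of {3, 5} by direct elimination.
Consider where 3 can go in row 4.
R4C1 is out (column 1 already has a 3).
So the only cell in row 4 that can hold 3 is R4C2.
Therefore R4C2 = 3.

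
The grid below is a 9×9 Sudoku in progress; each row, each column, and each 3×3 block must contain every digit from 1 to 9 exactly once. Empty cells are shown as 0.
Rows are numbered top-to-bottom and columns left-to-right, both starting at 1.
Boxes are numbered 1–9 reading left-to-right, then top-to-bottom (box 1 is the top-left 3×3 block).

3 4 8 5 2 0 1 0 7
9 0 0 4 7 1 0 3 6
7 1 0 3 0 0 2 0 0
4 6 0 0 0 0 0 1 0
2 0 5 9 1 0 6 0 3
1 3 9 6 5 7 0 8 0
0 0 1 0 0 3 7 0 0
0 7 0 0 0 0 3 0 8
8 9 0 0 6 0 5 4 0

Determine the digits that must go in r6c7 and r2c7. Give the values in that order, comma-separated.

4,8

For r6c7:
  Row 6 already contains {1, 3, 5, 6, 7, 8, 9}.
  Column 7 already contains {1, 2, 3, 5, 6, 7}.
  Its 3×3 block (box 6) already contains {1, 3, 6, 8}.
  The only value from 1–9 not eliminated is 4, so r6c7 = 4.
For r2c7:
  Row 2 already contains {1, 3, 4, 6, 7, 9}.
  Column 7 already contains {1, 2, 3, 5, 6, 7}.
  Its 3×3 block (box 3) already contains {1, 2, 3, 6, 7}.
  The only value from 1–9 not eliminated is 8, so r2c7 = 8.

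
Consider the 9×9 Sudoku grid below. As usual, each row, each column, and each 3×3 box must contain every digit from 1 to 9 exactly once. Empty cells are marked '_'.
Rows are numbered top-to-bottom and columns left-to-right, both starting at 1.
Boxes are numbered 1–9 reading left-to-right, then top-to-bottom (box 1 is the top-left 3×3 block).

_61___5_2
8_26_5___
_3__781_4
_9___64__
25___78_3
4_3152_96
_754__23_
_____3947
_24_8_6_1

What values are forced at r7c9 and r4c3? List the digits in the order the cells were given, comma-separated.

8,7

For r7c9:
  Row 7 already contains {2, 3, 4, 5, 7}.
  Column 9 already contains {1, 2, 3, 4, 6, 7}.
  Its 3×3 block (box 9) already contains {1, 2, 3, 4, 6, 7, 9}.
  The only value from 1–9 not eliminated is 8, so r7c9 = 8.
For r4c3:
  Consider where 7 can go in column 3.
  r3c3 is out (row 3 already has a 7).
  r5c3 is out (row 5 already has a 7).
  r8c3 is out (row 8 already has a 7).
  So the only cell in column 3 that can hold 7 is r4c3.
  So r4c3 = 7.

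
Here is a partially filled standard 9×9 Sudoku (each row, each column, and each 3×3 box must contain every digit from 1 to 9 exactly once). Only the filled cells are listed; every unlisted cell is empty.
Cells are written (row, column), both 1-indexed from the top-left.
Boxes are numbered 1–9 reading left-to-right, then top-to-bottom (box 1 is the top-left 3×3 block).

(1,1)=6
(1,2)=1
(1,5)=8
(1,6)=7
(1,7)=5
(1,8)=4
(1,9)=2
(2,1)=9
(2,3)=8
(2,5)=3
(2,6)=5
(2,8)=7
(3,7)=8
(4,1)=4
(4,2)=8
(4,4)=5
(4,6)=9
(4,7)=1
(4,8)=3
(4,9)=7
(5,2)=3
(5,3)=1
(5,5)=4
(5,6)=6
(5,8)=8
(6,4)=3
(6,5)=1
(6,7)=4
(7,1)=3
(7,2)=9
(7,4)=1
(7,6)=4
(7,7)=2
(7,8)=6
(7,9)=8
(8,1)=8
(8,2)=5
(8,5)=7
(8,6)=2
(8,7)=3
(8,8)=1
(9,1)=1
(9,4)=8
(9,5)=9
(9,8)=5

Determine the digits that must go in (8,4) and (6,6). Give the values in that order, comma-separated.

6,8

For (8,4):
  Row 8 already contains {1, 2, 3, 5, 7, 8}.
  Column 4 already contains {1, 3, 5, 8}.
  Its 3×3 block (box 8) already contains {1, 2, 4, 7, 8, 9}.
  The only value from 1–9 not eliminated is 6, so (8,4) = 6.
For (6,6):
  Row 6 already contains {1, 3, 4}.
  Column 6 already contains {2, 4, 5, 6, 7, 9}.
  Its 3×3 block (box 5) already contains {1, 3, 4, 5, 6, 9}.
  The only value from 1–9 not eliminated is 8, so (6,6) = 8.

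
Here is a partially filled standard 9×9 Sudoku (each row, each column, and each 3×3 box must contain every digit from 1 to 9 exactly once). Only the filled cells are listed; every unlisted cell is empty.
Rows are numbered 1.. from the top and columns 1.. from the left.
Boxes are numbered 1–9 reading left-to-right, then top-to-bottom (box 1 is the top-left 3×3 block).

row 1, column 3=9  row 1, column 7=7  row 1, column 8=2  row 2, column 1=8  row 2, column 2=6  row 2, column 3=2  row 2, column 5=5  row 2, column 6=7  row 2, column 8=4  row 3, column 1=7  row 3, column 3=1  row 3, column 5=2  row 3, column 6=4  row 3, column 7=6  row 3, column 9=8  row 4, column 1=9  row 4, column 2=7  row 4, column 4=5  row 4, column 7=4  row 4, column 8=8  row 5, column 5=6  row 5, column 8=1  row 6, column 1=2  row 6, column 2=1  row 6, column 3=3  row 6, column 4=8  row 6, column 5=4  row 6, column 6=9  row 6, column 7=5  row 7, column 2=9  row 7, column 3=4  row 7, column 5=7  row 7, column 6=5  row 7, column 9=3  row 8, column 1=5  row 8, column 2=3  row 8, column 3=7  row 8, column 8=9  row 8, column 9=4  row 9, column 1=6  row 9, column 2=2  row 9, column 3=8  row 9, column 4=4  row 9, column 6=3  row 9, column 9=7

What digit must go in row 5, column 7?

3

Cell row 5, column 7 itself could take any of {2, 3, 9} by direct elimination.
Consider where 3 can go in box 6.
row 4, column 9 is out (column 9 already has a 3).
row 5, column 9 is out (column 9 already has a 3).
row 6, column 8 is out (row 6 already has a 3).
row 6, column 9 is out (row 6 already has a 3).
So the only cell in box 6 that can hold 3 is row 5, column 7.
Therefore row 5, column 7 = 3.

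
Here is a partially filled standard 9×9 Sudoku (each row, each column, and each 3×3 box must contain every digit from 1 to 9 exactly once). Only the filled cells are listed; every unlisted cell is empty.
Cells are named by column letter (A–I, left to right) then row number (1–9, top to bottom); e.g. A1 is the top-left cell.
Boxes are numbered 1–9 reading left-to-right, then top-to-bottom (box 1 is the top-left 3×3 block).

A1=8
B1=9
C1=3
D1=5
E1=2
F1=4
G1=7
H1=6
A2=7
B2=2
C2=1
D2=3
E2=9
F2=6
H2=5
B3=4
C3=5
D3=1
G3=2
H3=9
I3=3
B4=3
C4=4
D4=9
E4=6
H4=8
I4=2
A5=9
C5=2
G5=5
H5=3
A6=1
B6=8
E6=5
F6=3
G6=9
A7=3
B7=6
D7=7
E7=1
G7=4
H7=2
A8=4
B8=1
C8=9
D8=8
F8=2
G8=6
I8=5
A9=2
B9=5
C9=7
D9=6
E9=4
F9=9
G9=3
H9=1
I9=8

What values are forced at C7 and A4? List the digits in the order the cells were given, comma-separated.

8,5

For C7:
  Row 7 already contains {1, 2, 3, 4, 6, 7}.
  Column C already contains {1, 2, 3, 4, 5, 7, 9}.
  Its 3×3 block (box 7) already contains {1, 2, 3, 4, 5, 6, 7, 9}.
  The only value from 1–9 not eliminated is 8, so C7 = 8.
For A4:
  Row 4 already contains {2, 3, 4, 6, 8, 9}.
  Column A already contains {1, 2, 3, 4, 7, 8, 9}.
  Its 3×3 block (box 4) already contains {1, 2, 3, 4, 8, 9}.
  The only value from 1–9 not eliminated is 5, so A4 = 5.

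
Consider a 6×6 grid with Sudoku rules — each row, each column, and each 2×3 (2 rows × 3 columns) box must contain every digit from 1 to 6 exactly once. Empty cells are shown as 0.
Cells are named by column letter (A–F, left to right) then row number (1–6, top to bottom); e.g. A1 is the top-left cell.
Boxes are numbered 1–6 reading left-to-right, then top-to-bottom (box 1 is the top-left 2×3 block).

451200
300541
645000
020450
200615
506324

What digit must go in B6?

1

Row 6 already contains {2, 3, 4, 5, 6}.
Column B already contains {2, 4, 5}.
Its 2×3 block (box 5) already contains {2, 5, 6}.
The only value from 1–6 not eliminated is 1, so B6 = 1.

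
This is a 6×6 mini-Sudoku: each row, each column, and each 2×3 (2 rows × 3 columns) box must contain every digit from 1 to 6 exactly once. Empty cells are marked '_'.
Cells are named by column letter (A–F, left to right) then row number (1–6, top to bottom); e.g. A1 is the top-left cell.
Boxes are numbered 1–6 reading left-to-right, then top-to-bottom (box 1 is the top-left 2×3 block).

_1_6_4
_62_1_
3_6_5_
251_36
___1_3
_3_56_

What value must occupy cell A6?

1

Cell A6 itself could take any of {1, 4} by direct elimination.
Consider where 1 can go in column A.
A1 is out (row 1 already has a 1).
A2 is out (row 2 already has a 1).
A5 is out (row 5 already has a 1).
So the only cell in column A that can hold 1 is A6.
Therefore A6 = 1.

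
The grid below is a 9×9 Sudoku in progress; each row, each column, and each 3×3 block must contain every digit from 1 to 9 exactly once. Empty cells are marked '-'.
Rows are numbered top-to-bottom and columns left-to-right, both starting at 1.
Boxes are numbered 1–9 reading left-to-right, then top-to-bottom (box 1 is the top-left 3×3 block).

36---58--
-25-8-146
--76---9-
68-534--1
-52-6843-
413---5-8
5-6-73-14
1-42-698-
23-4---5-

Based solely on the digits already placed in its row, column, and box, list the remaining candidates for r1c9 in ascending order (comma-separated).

2,7

Row 1 already contains {3, 5, 6, 8}.
Column 9 already contains {1, 4, 6, 8}.
Its 3×3 block (box 3) already contains {1, 4, 6, 8, 9}.
Removing those from 1–9 leaves {2, 7} as the candidates for r1c9.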